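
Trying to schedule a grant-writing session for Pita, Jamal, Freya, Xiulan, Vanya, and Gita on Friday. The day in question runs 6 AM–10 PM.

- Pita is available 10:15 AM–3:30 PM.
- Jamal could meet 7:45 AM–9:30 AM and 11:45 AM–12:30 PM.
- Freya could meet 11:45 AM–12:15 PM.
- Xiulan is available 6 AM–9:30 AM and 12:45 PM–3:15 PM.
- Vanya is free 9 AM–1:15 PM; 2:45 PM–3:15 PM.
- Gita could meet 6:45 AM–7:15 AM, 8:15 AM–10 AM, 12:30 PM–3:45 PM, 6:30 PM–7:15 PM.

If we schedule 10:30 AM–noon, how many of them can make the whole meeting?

Pita and Vanya can make the full 10:30-12:00 slot — that's 2.

2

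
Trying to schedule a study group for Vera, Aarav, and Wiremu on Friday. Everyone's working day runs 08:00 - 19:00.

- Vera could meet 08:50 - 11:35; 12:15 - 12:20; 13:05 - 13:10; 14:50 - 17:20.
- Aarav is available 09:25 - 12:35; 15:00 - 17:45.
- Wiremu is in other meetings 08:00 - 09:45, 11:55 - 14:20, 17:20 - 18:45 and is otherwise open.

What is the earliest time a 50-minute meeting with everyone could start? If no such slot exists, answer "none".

Vera free: 08:50-11:35, 12:15-12:20, 13:05-13:10, 14:50-17:20.
Aarav free: 09:25-12:35, 15:00-17:45.
Wiremu free: 09:45-11:55, 14:20-17:20, 18:45-19:00 (invert busy blocks within the working day).
Vera ∩ Aarav: 09:25-11:35, 12:15-12:20, 15:00-17:20.
Vera ∩ Aarav ∩ Wiremu: 09:45-11:35, 15:00-17:20.
So the common availability across everyone is 09:45-11:35, 15:00-17:20.
The first common window of at least 50 minutes is 09:45-11:35, so the earliest start is 09:45.

09:45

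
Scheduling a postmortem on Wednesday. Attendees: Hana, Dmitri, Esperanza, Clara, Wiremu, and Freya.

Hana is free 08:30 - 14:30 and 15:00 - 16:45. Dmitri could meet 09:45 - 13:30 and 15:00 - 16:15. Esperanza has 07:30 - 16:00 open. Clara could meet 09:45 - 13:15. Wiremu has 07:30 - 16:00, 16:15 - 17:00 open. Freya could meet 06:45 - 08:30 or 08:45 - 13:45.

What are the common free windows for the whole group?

09:45-13:15

Hana ∩ Dmitri: 09:45-13:30, 15:00-16:15.
Hana ∩ Dmitri ∩ Esperanza: 09:45-13:30, 15:00-16:00.
Hana ∩ Dmitri ∩ Esperanza ∩ Clara: 09:45-13:15.
Hana ∩ Dmitri ∩ Esperanza ∩ Clara ∩ Wiremu: 09:45-13:15.
Hana ∩ Dmitri ∩ Esperanza ∩ Clara ∩ Wiremu ∩ Freya: 09:45-13:15.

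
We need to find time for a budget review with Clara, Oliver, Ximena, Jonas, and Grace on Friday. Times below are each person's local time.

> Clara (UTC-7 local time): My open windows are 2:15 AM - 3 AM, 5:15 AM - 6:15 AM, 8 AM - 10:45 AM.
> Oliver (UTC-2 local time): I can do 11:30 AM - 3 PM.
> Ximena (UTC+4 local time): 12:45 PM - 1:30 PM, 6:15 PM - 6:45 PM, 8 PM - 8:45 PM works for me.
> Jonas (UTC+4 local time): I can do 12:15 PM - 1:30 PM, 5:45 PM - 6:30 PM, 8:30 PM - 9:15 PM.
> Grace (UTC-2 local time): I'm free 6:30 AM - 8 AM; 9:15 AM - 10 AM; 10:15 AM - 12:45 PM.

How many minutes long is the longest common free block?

0

Clara in UTC: 09:15-10:00, 12:15-13:15, 15:00-17:45 (add 7h to convert from UTC-7).
Oliver in UTC: 13:30-17:00 (add 2h to convert from UTC-2).
Ximena in UTC: 08:45-09:30, 14:15-14:45, 16:00-16:45 (subtract 4h to convert from UTC+4).
Jonas in UTC: 08:15-09:30, 13:45-14:30, 16:30-17:15 (subtract 4h to convert from UTC+4).
Grace in UTC: 08:30-10:00, 11:15-12:00, 12:15-14:45 (add 2h to convert from UTC-2).
Clara ∩ Oliver: 15:00-17:00.
Clara ∩ Oliver ∩ Ximena: 16:00-16:45.
Clara ∩ Oliver ∩ Ximena ∩ Jonas: 16:30-16:45.
Clara ∩ Oliver ∩ Ximena ∩ Jonas ∩ Grace: ∅.
There is no time when everyone is free.
No common window exists, so the longest block is 0 minutes.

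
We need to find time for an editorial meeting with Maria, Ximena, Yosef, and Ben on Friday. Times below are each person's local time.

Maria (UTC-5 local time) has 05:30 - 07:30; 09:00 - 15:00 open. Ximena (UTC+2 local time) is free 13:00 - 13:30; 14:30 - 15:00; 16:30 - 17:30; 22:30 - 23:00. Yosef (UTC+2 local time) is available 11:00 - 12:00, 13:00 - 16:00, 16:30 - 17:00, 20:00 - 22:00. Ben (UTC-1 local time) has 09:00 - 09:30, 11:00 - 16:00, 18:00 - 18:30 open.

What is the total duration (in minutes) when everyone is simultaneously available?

30

Maria in UTC: 10:30-12:30, 14:00-20:00 (add 5h to convert from UTC-5).
Ximena in UTC: 11:00-11:30, 12:30-13:00, 14:30-15:30, 20:30-21:00 (subtract 2h to convert from UTC+2).
Yosef in UTC: 09:00-10:00, 11:00-14:00, 14:30-15:00, 18:00-20:00 (subtract 2h to convert from UTC+2).
Ben in UTC: 10:00-10:30, 12:00-17:00, 19:00-19:30 (add 1h to convert from UTC-1).
Maria ∩ Ximena: 11:00-11:30, 14:30-15:30.
Maria ∩ Ximena ∩ Yosef: 11:00-11:30, 14:30-15:00.
Maria ∩ Ximena ∩ Yosef ∩ Ben: 14:30-15:00.
So the common availability across everyone is 14:30-15:00.
That's a single block of 30 minutes.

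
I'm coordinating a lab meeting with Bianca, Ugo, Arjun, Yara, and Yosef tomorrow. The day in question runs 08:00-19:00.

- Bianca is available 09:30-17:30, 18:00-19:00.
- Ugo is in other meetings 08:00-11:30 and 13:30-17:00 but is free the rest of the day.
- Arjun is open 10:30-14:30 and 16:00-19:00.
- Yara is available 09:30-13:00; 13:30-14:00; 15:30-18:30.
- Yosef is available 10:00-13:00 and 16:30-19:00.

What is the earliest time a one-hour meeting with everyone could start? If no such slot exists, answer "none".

11:30

Bianca free: 09:30-17:30, 18:00-19:00.
Ugo free: 11:30-13:30, 17:00-19:00 (invert busy blocks within the working day).
Arjun free: 10:30-14:30, 16:00-19:00.
Yara free: 09:30-13:00, 13:30-14:00, 15:30-18:30.
Yosef free: 10:00-13:00, 16:30-19:00.
Bianca ∩ Ugo: 11:30-13:30, 17:00-17:30, 18:00-19:00.
Bianca ∩ Ugo ∩ Arjun: 11:30-13:30, 17:00-17:30, 18:00-19:00.
Bianca ∩ Ugo ∩ Arjun ∩ Yara: 11:30-13:00, 17:00-17:30, 18:00-18:30.
Bianca ∩ Ugo ∩ Arjun ∩ Yara ∩ Yosef: 11:30-13:00, 17:00-17:30, 18:00-18:30.
The first common window of at least 60 minutes is 11:30-13:00, so the earliest start is 11:30.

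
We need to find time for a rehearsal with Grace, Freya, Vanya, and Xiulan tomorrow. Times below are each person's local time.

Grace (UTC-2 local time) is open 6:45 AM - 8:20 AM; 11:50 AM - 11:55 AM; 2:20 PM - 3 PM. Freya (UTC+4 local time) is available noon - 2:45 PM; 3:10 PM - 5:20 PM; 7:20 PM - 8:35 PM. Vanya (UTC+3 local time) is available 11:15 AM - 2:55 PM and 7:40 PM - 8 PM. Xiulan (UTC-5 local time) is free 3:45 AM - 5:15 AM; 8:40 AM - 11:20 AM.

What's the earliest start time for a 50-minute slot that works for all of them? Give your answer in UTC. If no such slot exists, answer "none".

Grace in UTC: 08:45-10:20, 13:50-13:55, 16:20-17:00 (add 2h to convert from UTC-2).
Freya in UTC: 08:00-10:45, 11:10-13:20, 15:20-16:35 (subtract 4h to convert from UTC+4).
Vanya in UTC: 08:15-11:55, 16:40-17:00 (subtract 3h to convert from UTC+3).
Xiulan in UTC: 08:45-10:15, 13:40-16:20 (add 5h to convert from UTC-5).
Grace ∩ Freya: 08:45-10:20, 16:20-16:35.
Grace ∩ Freya ∩ Vanya: 08:45-10:20.
Grace ∩ Freya ∩ Vanya ∩ Xiulan: 08:45-10:15.
The first common window of at least 50 minutes is 08:45-10:15, so the earliest start is 08:45.

08:45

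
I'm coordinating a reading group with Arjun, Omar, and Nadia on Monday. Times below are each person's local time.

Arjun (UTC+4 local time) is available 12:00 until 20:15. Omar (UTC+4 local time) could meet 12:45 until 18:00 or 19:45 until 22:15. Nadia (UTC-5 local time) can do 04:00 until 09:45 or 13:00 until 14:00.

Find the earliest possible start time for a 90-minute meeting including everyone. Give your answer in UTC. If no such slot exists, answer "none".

09:00

Arjun in UTC: 08:00-16:15 (subtract 4h to convert from UTC+4).
Omar in UTC: 08:45-14:00, 15:45-18:15 (subtract 4h to convert from UTC+4).
Nadia in UTC: 09:00-14:45, 18:00-19:00 (add 5h to convert from UTC-5).
Arjun ∩ Omar: 08:45-14:00, 15:45-16:15.
Arjun ∩ Omar ∩ Nadia: 09:00-14:00.
The first common window of at least 90 minutes is 09:00-14:00, so the earliest start is 09:00.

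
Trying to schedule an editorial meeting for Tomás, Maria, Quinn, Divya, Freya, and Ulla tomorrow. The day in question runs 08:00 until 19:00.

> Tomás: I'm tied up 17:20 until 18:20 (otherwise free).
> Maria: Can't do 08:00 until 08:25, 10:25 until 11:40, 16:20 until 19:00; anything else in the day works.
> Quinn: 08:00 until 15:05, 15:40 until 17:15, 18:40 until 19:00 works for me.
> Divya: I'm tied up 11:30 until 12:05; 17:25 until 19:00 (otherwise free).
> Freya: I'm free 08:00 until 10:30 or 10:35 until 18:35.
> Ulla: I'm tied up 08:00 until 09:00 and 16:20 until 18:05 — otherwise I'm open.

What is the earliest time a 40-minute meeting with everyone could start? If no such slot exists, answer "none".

Tomás free: 08:00-17:20, 18:20-19:00 (invert busy blocks within the working day).
Maria free: 08:25-10:25, 11:40-16:20 (invert busy blocks within the working day).
Quinn free: 08:00-15:05, 15:40-17:15, 18:40-19:00.
Divya free: 08:00-11:30, 12:05-17:25 (invert busy blocks within the working day).
Freya free: 08:00-10:30, 10:35-18:35.
Ulla free: 09:00-16:20, 18:05-19:00 (invert busy blocks within the working day).
Tomás ∩ Maria: 08:25-10:25, 11:40-16:20.
Tomás ∩ Maria ∩ Quinn: 08:25-10:25, 11:40-15:05, 15:40-16:20.
Tomás ∩ Maria ∩ Quinn ∩ Divya: 08:25-10:25, 12:05-15:05, 15:40-16:20.
Tomás ∩ Maria ∩ Quinn ∩ Divya ∩ Freya: 08:25-10:25, 12:05-15:05, 15:40-16:20.
Tomás ∩ Maria ∩ Quinn ∩ Divya ∩ Freya ∩ Ulla: 09:00-10:25, 12:05-15:05, 15:40-16:20.
The first common window of at least 40 minutes is 09:00-10:25, so the earliest start is 09:00.

09:00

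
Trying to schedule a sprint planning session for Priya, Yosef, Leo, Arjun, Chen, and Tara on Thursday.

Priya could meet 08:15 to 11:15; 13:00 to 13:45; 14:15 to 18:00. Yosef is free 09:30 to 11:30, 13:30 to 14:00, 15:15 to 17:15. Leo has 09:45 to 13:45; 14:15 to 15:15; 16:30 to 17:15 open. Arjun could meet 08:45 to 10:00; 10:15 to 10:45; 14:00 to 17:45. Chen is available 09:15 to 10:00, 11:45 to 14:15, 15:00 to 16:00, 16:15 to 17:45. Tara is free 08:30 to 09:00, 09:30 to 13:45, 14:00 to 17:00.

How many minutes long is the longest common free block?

30

Priya ∩ Yosef: 09:30-11:15, 13:30-13:45, 15:15-17:15.
Priya ∩ Yosef ∩ Leo: 09:45-11:15, 13:30-13:45, 16:30-17:15.
Priya ∩ Yosef ∩ Leo ∩ Arjun: 09:45-10:00, 10:15-10:45, 16:30-17:15.
Priya ∩ Yosef ∩ Leo ∩ Arjun ∩ Chen: 09:45-10:00, 16:30-17:15.
Priya ∩ Yosef ∩ Leo ∩ Arjun ∩ Chen ∩ Tara: 09:45-10:00, 16:30-17:00.
Those are the intersection windows.
The longest is 16:30-17:00 at 30 minutes.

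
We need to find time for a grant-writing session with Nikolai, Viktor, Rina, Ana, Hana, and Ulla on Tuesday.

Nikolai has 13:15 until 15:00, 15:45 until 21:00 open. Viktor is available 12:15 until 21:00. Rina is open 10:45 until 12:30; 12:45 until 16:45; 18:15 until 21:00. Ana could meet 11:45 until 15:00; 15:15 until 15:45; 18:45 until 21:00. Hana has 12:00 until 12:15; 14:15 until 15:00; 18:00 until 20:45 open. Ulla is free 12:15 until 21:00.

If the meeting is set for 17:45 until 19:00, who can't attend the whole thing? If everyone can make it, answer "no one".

Nikolai: free for 17:45-19:00. Viktor: free for 17:45-19:00. Rina: not fully free for 17:45-19:00. Ana: not fully free for 17:45-19:00. Hana: not fully free for 17:45-19:00. Ulla: free for 17:45-19:00.

Ana, Hana, Rina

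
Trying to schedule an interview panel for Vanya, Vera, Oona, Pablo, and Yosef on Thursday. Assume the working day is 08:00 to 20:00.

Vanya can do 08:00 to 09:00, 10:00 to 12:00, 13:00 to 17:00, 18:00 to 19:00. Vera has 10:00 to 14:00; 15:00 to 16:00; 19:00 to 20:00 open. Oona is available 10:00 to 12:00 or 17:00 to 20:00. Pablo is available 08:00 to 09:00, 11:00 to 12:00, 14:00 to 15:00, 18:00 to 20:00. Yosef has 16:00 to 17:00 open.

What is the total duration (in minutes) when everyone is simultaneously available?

Vanya ∩ Vera: 10:00-12:00, 13:00-14:00, 15:00-16:00.
Vanya ∩ Vera ∩ Oona: 10:00-12:00.
Vanya ∩ Vera ∩ Oona ∩ Pablo: 11:00-12:00.
Vanya ∩ Vera ∩ Oona ∩ Pablo ∩ Yosef: ∅.
There is no time when everyone is free.
There is no common window, so the total is 0 minutes.

0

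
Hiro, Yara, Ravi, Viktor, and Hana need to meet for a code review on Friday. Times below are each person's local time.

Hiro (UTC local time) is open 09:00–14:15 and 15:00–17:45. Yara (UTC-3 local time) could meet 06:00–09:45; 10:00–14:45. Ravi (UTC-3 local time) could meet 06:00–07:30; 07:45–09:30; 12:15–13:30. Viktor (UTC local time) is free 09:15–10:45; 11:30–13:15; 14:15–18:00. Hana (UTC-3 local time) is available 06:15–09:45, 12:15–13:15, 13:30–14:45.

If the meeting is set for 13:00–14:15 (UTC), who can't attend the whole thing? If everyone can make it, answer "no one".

Hiro in UTC: 09:00-14:15, 15:00-17:45.
Yara in UTC: 09:00-12:45, 13:00-17:45 (add 3h to convert from UTC-3).
Ravi in UTC: 09:00-10:30, 10:45-12:30, 15:15-16:30 (add 3h to convert from UTC-3).
Viktor in UTC: 09:15-10:45, 11:30-13:15, 14:15-18:00.
Hana in UTC: 09:15-12:45, 15:15-16:15, 16:30-17:45 (add 3h to convert from UTC-3).
Hiro: free for 13:00-14:15. Yara: free for 13:00-14:15. Ravi: not fully free for 13:00-14:15. Viktor: not fully free for 13:00-14:15. Hana: not fully free for 13:00-14:15.

Hana, Ravi, Viktor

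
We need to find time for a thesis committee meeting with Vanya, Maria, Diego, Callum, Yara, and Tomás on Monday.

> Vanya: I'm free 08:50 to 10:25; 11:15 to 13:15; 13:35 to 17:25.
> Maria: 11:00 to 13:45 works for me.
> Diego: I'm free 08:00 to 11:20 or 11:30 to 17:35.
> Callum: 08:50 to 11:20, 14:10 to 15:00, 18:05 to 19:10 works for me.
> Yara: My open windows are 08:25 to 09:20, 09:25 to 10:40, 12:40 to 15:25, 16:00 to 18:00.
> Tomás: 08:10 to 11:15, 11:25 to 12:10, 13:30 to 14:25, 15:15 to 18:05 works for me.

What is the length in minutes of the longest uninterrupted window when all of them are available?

Vanya ∩ Maria: 11:15-13:15, 13:35-13:45.
Vanya ∩ Maria ∩ Diego: 11:15-11:20, 11:30-13:15, 13:35-13:45.
Vanya ∩ Maria ∩ Diego ∩ Callum: 11:15-11:20.
Vanya ∩ Maria ∩ Diego ∩ Callum ∩ Yara: ∅.
Vanya ∩ Maria ∩ Diego ∩ Callum ∩ Yara ∩ Tomás: ∅.
There is no time when everyone is free.
No common window exists, so the longest block is 0 minutes.

0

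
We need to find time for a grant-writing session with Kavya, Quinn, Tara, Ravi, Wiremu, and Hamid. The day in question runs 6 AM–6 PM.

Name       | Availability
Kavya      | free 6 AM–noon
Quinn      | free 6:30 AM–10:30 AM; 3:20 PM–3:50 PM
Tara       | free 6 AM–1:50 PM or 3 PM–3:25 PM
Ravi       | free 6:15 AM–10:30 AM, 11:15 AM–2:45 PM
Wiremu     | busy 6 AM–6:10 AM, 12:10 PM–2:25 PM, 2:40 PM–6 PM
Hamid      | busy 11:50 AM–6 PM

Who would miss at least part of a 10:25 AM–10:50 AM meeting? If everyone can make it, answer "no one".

Kavya free: 06:00-12:00.
Quinn free: 06:30-10:30, 15:20-15:50.
Tara free: 06:00-13:50, 15:00-15:25.
Ravi free: 06:15-10:30, 11:15-14:45.
Wiremu free: 06:10-12:10, 14:25-14:40 (invert busy blocks within the working day).
Hamid free: 06:00-11:50 (invert busy blocks within the working day).
Kavya: free for 10:25-10:50. Quinn: not fully free for 10:25-10:50. Tara: free for 10:25-10:50. Ravi: not fully free for 10:25-10:50. Wiremu: free for 10:25-10:50. Hamid: free for 10:25-10:50.

Quinn, Ravi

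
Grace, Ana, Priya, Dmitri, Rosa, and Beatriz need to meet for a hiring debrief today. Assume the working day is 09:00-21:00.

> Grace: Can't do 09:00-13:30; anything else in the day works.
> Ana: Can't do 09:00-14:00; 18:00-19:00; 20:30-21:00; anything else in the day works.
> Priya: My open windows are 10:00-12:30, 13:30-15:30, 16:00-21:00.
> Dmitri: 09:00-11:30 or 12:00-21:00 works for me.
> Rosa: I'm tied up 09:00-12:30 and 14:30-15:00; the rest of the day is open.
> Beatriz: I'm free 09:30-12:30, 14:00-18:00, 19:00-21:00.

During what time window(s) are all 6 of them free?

Grace free: 13:30-21:00 (invert busy blocks within the working day).
Ana free: 14:00-18:00, 19:00-20:30 (invert busy blocks within the working day).
Priya free: 10:00-12:30, 13:30-15:30, 16:00-21:00.
Dmitri free: 09:00-11:30, 12:00-21:00.
Rosa free: 12:30-14:30, 15:00-21:00 (invert busy blocks within the working day).
Beatriz free: 09:30-12:30, 14:00-18:00, 19:00-21:00.
Grace ∩ Ana: 14:00-18:00, 19:00-20:30.
Grace ∩ Ana ∩ Priya: 14:00-15:30, 16:00-18:00, 19:00-20:30.
Grace ∩ Ana ∩ Priya ∩ Dmitri: 14:00-15:30, 16:00-18:00, 19:00-20:30.
Grace ∩ Ana ∩ Priya ∩ Dmitri ∩ Rosa: 14:00-14:30, 15:00-15:30, 16:00-18:00, 19:00-20:30.
Grace ∩ Ana ∩ Priya ∩ Dmitri ∩ Rosa ∩ Beatriz: 14:00-14:30, 15:00-15:30, 16:00-18:00, 19:00-20:30.

14:00-14:30, 15:00-15:30, 16:00-18:00, 19:00-20:30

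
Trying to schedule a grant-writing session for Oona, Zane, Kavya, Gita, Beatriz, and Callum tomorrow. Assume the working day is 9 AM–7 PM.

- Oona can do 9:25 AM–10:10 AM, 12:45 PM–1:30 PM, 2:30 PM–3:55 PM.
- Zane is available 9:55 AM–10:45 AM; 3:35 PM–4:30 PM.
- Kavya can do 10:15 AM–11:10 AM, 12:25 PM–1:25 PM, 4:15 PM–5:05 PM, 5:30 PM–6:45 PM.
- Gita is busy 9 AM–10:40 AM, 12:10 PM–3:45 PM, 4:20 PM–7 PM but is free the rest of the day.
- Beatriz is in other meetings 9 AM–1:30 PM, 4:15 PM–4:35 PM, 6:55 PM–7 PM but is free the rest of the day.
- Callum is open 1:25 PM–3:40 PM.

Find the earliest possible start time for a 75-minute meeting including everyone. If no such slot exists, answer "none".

Oona free: 09:25-10:10, 12:45-13:30, 14:30-15:55.
Zane free: 09:55-10:45, 15:35-16:30.
Kavya free: 10:15-11:10, 12:25-13:25, 16:15-17:05, 17:30-18:45.
Gita free: 10:40-12:10, 15:45-16:20 (invert busy blocks within the working day).
Beatriz free: 13:30-16:15, 16:35-18:55 (invert busy blocks within the working day).
Callum free: 13:25-15:40.
Oona ∩ Zane: 09:55-10:10, 15:35-15:55.
Oona ∩ Zane ∩ Kavya: ∅.
Oona ∩ Zane ∩ Kavya ∩ Gita: ∅.
Oona ∩ Zane ∩ Kavya ∩ Gita ∩ Beatriz: ∅.
Oona ∩ Zane ∩ Kavya ∩ Gita ∩ Beatriz ∩ Callum: ∅.
There is no time when everyone is free.
No common window is at least 75 minutes long.

none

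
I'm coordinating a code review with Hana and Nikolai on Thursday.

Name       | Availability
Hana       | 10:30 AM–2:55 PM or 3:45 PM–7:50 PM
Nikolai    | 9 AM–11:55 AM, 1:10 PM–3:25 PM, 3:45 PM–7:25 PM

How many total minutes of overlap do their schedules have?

410

Hana ∩ Nikolai: 10:30-11:55, 13:10-14:55, 15:45-19:25.
Summing the common windows: 85 + 105 + 220 = 410 minutes.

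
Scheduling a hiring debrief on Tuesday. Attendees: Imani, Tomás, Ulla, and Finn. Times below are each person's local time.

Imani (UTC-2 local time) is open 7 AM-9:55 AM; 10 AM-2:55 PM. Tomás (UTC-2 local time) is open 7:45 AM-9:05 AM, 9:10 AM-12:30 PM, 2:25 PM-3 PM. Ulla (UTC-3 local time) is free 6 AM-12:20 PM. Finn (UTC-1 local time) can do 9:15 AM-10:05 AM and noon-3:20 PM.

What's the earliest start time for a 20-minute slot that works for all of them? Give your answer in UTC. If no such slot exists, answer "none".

Imani in UTC: 09:00-11:55, 12:00-16:55 (add 2h to convert from UTC-2).
Tomás in UTC: 09:45-11:05, 11:10-14:30, 16:25-17:00 (add 2h to convert from UTC-2).
Ulla in UTC: 09:00-15:20 (add 3h to convert from UTC-3).
Finn in UTC: 10:15-11:05, 13:00-16:20 (add 1h to convert from UTC-1).
Imani ∩ Tomás: 09:45-11:05, 11:10-11:55, 12:00-14:30, 16:25-16:55.
Imani ∩ Tomás ∩ Ulla: 09:45-11:05, 11:10-11:55, 12:00-14:30.
Imani ∩ Tomás ∩ Ulla ∩ Finn: 10:15-11:05, 13:00-14:30.
The first common window of at least 20 minutes is 10:15-11:05, so the earliest start is 10:15.

10:15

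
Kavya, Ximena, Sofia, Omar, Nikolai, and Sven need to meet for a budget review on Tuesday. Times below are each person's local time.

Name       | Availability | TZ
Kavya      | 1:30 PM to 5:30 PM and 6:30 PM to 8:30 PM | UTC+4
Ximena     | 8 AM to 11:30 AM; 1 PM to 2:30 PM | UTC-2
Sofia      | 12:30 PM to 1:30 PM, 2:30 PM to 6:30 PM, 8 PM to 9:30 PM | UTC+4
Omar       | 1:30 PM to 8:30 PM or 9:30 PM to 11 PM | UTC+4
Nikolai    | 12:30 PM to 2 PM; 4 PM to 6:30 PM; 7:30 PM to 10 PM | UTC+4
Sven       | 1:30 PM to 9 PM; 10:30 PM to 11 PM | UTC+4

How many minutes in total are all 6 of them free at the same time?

Kavya in UTC: 09:30-13:30, 14:30-16:30 (subtract 4h to convert from UTC+4).
Ximena in UTC: 10:00-13:30, 15:00-16:30 (add 2h to convert from UTC-2).
Sofia in UTC: 08:30-09:30, 10:30-14:30, 16:00-17:30 (subtract 4h to convert from UTC+4).
Omar in UTC: 09:30-16:30, 17:30-19:00 (subtract 4h to convert from UTC+4).
Nikolai in UTC: 08:30-10:00, 12:00-14:30, 15:30-18:00 (subtract 4h to convert from UTC+4).
Sven in UTC: 09:30-17:00, 18:30-19:00 (subtract 4h to convert from UTC+4).
Kavya ∩ Ximena: 10:00-13:30, 15:00-16:30.
Kavya ∩ Ximena ∩ Sofia: 10:30-13:30, 16:00-16:30.
Kavya ∩ Ximena ∩ Sofia ∩ Omar: 10:30-13:30, 16:00-16:30.
Kavya ∩ Ximena ∩ Sofia ∩ Omar ∩ Nikolai: 12:00-13:30, 16:00-16:30.
Kavya ∩ Ximena ∩ Sofia ∩ Omar ∩ Nikolai ∩ Sven: 12:00-13:30, 16:00-16:30.
Those are the intersection windows.
Summing the common windows: 90 + 30 = 120 minutes.

120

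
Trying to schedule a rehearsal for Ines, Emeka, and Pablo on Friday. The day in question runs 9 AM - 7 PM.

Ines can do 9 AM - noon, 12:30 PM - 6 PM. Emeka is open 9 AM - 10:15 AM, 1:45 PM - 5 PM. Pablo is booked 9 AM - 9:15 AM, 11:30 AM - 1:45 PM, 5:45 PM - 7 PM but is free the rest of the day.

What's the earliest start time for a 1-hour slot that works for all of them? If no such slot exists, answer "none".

09:15

Ines free: 09:00-12:00, 12:30-18:00.
Emeka free: 09:00-10:15, 13:45-17:00.
Pablo free: 09:15-11:30, 13:45-17:45 (invert busy blocks within the working day).
Ines ∩ Emeka: 09:00-10:15, 13:45-17:00.
Ines ∩ Emeka ∩ Pablo: 09:15-10:15, 13:45-17:00.
The first common window of at least 60 minutes is 09:15-10:15, so the earliest start is 09:15.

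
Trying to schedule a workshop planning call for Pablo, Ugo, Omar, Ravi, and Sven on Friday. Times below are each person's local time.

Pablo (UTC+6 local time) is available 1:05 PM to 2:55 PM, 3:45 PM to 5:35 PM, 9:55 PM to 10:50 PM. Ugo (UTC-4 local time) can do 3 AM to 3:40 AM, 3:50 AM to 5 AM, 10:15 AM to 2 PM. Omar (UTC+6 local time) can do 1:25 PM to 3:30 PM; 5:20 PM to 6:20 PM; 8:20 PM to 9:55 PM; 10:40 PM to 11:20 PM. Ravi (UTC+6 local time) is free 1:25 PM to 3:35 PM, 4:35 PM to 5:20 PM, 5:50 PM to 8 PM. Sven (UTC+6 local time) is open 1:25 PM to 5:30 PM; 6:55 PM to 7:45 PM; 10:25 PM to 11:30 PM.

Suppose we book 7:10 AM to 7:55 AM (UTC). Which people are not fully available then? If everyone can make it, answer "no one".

Omar, Ravi, Sven, Ugo

Pablo in UTC: 07:05-08:55, 09:45-11:35, 15:55-16:50 (subtract 6h to convert from UTC+6).
Ugo in UTC: 07:00-07:40, 07:50-09:00, 14:15-18:00 (add 4h to convert from UTC-4).
Omar in UTC: 07:25-09:30, 11:20-12:20, 14:20-15:55, 16:40-17:20 (subtract 6h to convert from UTC+6).
Ravi in UTC: 07:25-09:35, 10:35-11:20, 11:50-14:00 (subtract 6h to convert from UTC+6).
Sven in UTC: 07:25-11:30, 12:55-13:45, 16:25-17:30 (subtract 6h to convert from UTC+6).
Pablo: free for 07:10-07:55. Ugo: not fully free for 07:10-07:55. Omar: not fully free for 07:10-07:55. Ravi: not fully free for 07:10-07:55. Sven: not fully free for 07:10-07:55.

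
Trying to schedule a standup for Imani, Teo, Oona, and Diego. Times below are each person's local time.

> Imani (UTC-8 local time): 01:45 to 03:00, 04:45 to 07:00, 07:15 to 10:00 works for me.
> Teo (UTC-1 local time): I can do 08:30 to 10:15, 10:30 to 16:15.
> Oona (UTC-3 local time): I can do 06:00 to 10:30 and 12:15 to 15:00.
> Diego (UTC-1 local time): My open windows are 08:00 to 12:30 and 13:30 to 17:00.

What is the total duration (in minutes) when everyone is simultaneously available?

Imani in UTC: 09:45-11:00, 12:45-15:00, 15:15-18:00 (add 8h to convert from UTC-8).
Teo in UTC: 09:30-11:15, 11:30-17:15 (add 1h to convert from UTC-1).
Oona in UTC: 09:00-13:30, 15:15-18:00 (add 3h to convert from UTC-3).
Diego in UTC: 09:00-13:30, 14:30-18:00 (add 1h to convert from UTC-1).
Imani ∩ Teo: 09:45-11:00, 12:45-15:00, 15:15-17:15.
Imani ∩ Teo ∩ Oona: 09:45-11:00, 12:45-13:30, 15:15-17:15.
Imani ∩ Teo ∩ Oona ∩ Diego: 09:45-11:00, 12:45-13:30, 15:15-17:15.
Summing the common windows: 75 + 45 + 120 = 240 minutes.

240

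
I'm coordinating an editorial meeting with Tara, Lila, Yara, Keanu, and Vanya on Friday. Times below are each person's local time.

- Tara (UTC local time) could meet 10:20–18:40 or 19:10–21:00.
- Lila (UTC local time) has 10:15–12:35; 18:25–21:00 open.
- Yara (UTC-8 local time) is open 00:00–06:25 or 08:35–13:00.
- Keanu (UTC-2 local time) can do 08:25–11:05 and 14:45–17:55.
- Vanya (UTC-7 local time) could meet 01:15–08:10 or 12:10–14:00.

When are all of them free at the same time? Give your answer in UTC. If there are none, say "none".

Tara in UTC: 10:20-18:40, 19:10-21:00.
Lila in UTC: 10:15-12:35, 18:25-21:00.
Yara in UTC: 08:00-14:25, 16:35-21:00 (add 8h to convert from UTC-8).
Keanu in UTC: 10:25-13:05, 16:45-19:55 (add 2h to convert from UTC-2).
Vanya in UTC: 08:15-15:10, 19:10-21:00 (add 7h to convert from UTC-7).
Tara ∩ Lila: 10:20-12:35, 18:25-18:40, 19:10-21:00.
Tara ∩ Lila ∩ Yara: 10:20-12:35, 18:25-18:40, 19:10-21:00.
Tara ∩ Lila ∩ Yara ∩ Keanu: 10:25-12:35, 18:25-18:40, 19:10-19:55.
Tara ∩ Lila ∩ Yara ∩ Keanu ∩ Vanya: 10:25-12:35, 19:10-19:55.

10:25-12:35, 19:10-19:55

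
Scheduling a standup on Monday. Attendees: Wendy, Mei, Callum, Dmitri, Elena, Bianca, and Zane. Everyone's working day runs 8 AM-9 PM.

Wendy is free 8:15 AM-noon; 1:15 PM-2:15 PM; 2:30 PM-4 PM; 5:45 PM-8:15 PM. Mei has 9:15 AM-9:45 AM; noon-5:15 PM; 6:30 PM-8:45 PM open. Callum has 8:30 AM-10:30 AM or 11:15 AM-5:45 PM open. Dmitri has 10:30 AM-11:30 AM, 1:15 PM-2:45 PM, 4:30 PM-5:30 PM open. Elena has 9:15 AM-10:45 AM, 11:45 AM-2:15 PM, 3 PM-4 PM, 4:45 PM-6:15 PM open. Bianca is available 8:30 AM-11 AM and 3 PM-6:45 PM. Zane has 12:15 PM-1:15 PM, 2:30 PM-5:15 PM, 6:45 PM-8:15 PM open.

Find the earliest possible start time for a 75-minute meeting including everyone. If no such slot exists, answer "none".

none

Wendy ∩ Mei: 09:15-09:45, 13:15-14:15, 14:30-16:00, 18:30-20:15.
Wendy ∩ Mei ∩ Callum: 09:15-09:45, 13:15-14:15, 14:30-16:00.
Wendy ∩ Mei ∩ Callum ∩ Dmitri: 13:15-14:15, 14:30-14:45.
Wendy ∩ Mei ∩ Callum ∩ Dmitri ∩ Elena: 13:15-14:15.
Wendy ∩ Mei ∩ Callum ∩ Dmitri ∩ Elena ∩ Bianca: ∅.
Wendy ∩ Mei ∩ Callum ∩ Dmitri ∩ Elena ∩ Bianca ∩ Zane: ∅.
There is no time when everyone is free.
No common window is at least 75 minutes long.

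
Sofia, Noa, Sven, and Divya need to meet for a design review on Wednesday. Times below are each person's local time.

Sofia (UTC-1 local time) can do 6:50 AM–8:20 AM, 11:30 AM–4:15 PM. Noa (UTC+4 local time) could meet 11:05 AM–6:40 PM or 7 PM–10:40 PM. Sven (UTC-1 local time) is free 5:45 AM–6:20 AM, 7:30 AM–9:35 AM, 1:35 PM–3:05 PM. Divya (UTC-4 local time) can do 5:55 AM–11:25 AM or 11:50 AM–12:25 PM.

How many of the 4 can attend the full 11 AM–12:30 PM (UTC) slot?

Sofia in UTC: 07:50-09:20, 12:30-17:15 (add 1h to convert from UTC-1).
Noa in UTC: 07:05-14:40, 15:00-18:40 (subtract 4h to convert from UTC+4).
Sven in UTC: 06:45-07:20, 08:30-10:35, 14:35-16:05 (add 1h to convert from UTC-1).
Divya in UTC: 09:55-15:25, 15:50-16:25 (add 4h to convert from UTC-4).
Noa and Divya can make the full 11:00-12:30 slot — that's 2.

2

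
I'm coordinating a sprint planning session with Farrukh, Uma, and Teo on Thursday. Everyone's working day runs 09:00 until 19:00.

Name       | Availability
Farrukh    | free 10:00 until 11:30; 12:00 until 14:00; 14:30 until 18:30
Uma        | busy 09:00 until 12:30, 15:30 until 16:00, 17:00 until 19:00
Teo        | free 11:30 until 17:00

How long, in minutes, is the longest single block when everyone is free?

90

Farrukh free: 10:00-11:30, 12:00-14:00, 14:30-18:30.
Uma free: 12:30-15:30, 16:00-17:00 (invert busy blocks within the working day).
Teo free: 11:30-17:00.
Farrukh ∩ Uma: 12:30-14:00, 14:30-15:30, 16:00-17:00.
Farrukh ∩ Uma ∩ Teo: 12:30-14:00, 14:30-15:30, 16:00-17:00.
The longest is 12:30-14:00 at 90 minutes.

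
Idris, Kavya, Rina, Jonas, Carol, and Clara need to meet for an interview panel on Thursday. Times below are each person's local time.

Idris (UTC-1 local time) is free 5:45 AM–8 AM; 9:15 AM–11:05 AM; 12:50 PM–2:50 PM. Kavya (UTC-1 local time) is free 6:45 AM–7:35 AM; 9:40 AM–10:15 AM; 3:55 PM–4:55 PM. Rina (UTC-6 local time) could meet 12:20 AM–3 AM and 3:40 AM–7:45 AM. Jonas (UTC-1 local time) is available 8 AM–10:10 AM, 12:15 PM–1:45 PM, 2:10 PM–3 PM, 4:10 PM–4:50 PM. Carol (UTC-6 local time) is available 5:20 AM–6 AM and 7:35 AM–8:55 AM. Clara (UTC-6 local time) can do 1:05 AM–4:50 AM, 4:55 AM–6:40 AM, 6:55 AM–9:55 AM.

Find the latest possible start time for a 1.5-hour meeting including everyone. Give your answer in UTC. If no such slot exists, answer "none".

Idris in UTC: 06:45-09:00, 10:15-12:05, 13:50-15:50 (add 1h to convert from UTC-1).
Kavya in UTC: 07:45-08:35, 10:40-11:15, 16:55-17:55 (add 1h to convert from UTC-1).
Rina in UTC: 06:20-09:00, 09:40-13:45 (add 6h to convert from UTC-6).
Jonas in UTC: 09:00-11:10, 13:15-14:45, 15:10-16:00, 17:10-17:50 (add 1h to convert from UTC-1).
Carol in UTC: 11:20-12:00, 13:35-14:55 (add 6h to convert from UTC-6).
Clara in UTC: 07:05-10:50, 10:55-12:40, 12:55-15:55 (add 6h to convert from UTC-6).
Idris ∩ Kavya: 07:45-08:35, 10:40-11:15.
Idris ∩ Kavya ∩ Rina: 07:45-08:35, 10:40-11:15.
Idris ∩ Kavya ∩ Rina ∩ Jonas: 10:40-11:10.
Idris ∩ Kavya ∩ Rina ∩ Jonas ∩ Carol: ∅.
Idris ∩ Kavya ∩ Rina ∩ Jonas ∩ Carol ∩ Clara: ∅.
There is no time when everyone is free.
No common window is at least 90 minutes long.

none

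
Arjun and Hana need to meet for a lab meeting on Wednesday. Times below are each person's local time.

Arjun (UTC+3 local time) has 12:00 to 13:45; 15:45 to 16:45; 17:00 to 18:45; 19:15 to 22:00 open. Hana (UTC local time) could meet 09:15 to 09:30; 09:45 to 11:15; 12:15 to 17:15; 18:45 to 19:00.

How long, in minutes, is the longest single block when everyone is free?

105

Arjun in UTC: 09:00-10:45, 12:45-13:45, 14:00-15:45, 16:15-19:00 (subtract 3h to convert from UTC+3).
Hana in UTC: 09:15-09:30, 09:45-11:15, 12:15-17:15, 18:45-19:00.
Arjun ∩ Hana: 09:15-09:30, 09:45-10:45, 12:45-13:45, 14:00-15:45, 16:15-17:15, 18:45-19:00.
So the common availability across everyone is 09:15-09:30, 09:45-10:45, 12:45-13:45, 14:00-15:45, 16:15-17:15, 18:45-19:00.
The longest is 14:00-15:45 at 105 minutes.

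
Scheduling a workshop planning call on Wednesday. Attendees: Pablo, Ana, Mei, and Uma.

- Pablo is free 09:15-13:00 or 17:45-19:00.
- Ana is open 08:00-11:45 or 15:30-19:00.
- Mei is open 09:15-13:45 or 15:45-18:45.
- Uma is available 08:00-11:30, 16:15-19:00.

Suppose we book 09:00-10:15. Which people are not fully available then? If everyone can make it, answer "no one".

Mei, Pablo

Pablo: not fully free for 09:00-10:15. Ana: free for 09:00-10:15. Mei: not fully free for 09:00-10:15. Uma: free for 09:00-10:15.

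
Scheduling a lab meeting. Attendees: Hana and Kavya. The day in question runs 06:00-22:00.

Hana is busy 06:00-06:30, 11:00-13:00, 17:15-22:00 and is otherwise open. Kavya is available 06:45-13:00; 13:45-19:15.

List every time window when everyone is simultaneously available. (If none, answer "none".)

Hana free: 06:30-11:00, 13:00-17:15 (invert busy blocks within the working day).
Kavya free: 06:45-13:00, 13:45-19:15.
Hana ∩ Kavya: 06:45-11:00, 13:45-17:15.

06:45-11:00, 13:45-17:15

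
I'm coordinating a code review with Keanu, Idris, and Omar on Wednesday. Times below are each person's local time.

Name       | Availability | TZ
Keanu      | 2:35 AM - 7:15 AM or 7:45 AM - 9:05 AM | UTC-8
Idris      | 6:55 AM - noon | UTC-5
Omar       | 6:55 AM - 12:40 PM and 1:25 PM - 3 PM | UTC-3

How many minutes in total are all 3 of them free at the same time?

235

Keanu in UTC: 10:35-15:15, 15:45-17:05 (add 8h to convert from UTC-8).
Idris in UTC: 11:55-17:00 (add 5h to convert from UTC-5).
Omar in UTC: 09:55-15:40, 16:25-18:00 (add 3h to convert from UTC-3).
Keanu ∩ Idris: 11:55-15:15, 15:45-17:00.
Keanu ∩ Idris ∩ Omar: 11:55-15:15, 16:25-17:00.
Summing the common windows: 200 + 35 = 235 minutes.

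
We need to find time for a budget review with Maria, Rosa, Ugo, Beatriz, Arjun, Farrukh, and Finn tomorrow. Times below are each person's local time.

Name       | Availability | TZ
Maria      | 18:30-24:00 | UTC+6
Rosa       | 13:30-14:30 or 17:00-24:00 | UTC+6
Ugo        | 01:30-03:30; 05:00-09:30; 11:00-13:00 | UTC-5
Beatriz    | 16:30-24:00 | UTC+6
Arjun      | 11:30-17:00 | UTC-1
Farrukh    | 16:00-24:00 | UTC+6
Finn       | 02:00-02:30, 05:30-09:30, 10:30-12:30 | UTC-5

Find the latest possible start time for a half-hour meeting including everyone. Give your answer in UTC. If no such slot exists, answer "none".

17:00

Maria in UTC: 12:30-18:00 (subtract 6h to convert from UTC+6).
Rosa in UTC: 07:30-08:30, 11:00-18:00 (subtract 6h to convert from UTC+6).
Ugo in UTC: 06:30-08:30, 10:00-14:30, 16:00-18:00 (add 5h to convert from UTC-5).
Beatriz in UTC: 10:30-18:00 (subtract 6h to convert from UTC+6).
Arjun in UTC: 12:30-18:00 (add 1h to convert from UTC-1).
Farrukh in UTC: 10:00-18:00 (subtract 6h to convert from UTC+6).
Finn in UTC: 07:00-07:30, 10:30-14:30, 15:30-17:30 (add 5h to convert from UTC-5).
Maria ∩ Rosa: 12:30-18:00.
Maria ∩ Rosa ∩ Ugo: 12:30-14:30, 16:00-18:00.
Maria ∩ Rosa ∩ Ugo ∩ Beatriz: 12:30-14:30, 16:00-18:00.
Maria ∩ Rosa ∩ Ugo ∩ Beatriz ∩ Arjun: 12:30-14:30, 16:00-18:00.
Maria ∩ Rosa ∩ Ugo ∩ Beatriz ∩ Arjun ∩ Farrukh: 12:30-14:30, 16:00-18:00.
Maria ∩ Rosa ∩ Ugo ∩ Beatriz ∩ Arjun ∩ Farrukh ∩ Finn: 12:30-14:30, 16:00-17:30.
The last common window of at least 30 minutes is 16:00-17:30; a 30-minute meeting can start as late as 17:00 and still end by 17:30.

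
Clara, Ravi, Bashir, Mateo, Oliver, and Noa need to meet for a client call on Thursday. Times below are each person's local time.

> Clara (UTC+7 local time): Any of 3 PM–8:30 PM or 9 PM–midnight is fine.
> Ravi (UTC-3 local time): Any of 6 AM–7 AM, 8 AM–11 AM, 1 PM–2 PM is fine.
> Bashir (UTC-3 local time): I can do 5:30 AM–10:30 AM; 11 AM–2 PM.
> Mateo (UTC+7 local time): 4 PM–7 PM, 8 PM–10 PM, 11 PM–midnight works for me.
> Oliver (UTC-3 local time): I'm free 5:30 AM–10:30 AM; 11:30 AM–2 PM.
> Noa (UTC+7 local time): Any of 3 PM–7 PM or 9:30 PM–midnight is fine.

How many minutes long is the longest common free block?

Clara in UTC: 08:00-13:30, 14:00-17:00 (subtract 7h to convert from UTC+7).
Ravi in UTC: 09:00-10:00, 11:00-14:00, 16:00-17:00 (add 3h to convert from UTC-3).
Bashir in UTC: 08:30-13:30, 14:00-17:00 (add 3h to convert from UTC-3).
Mateo in UTC: 09:00-12:00, 13:00-15:00, 16:00-17:00 (subtract 7h to convert from UTC+7).
Oliver in UTC: 08:30-13:30, 14:30-17:00 (add 3h to convert from UTC-3).
Noa in UTC: 08:00-12:00, 14:30-17:00 (subtract 7h to convert from UTC+7).
Clara ∩ Ravi: 09:00-10:00, 11:00-13:30, 16:00-17:00.
Clara ∩ Ravi ∩ Bashir: 09:00-10:00, 11:00-13:30, 16:00-17:00.
Clara ∩ Ravi ∩ Bashir ∩ Mateo: 09:00-10:00, 11:00-12:00, 13:00-13:30, 16:00-17:00.
Clara ∩ Ravi ∩ Bashir ∩ Mateo ∩ Oliver: 09:00-10:00, 11:00-12:00, 13:00-13:30, 16:00-17:00.
Clara ∩ Ravi ∩ Bashir ∩ Mateo ∩ Oliver ∩ Noa: 09:00-10:00, 11:00-12:00, 16:00-17:00.
The longest is 09:00-10:00 at 60 minutes.

60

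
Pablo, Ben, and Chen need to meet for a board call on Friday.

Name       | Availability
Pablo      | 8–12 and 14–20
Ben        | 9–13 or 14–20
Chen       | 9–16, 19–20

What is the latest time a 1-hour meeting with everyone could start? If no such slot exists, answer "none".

19:00

Pablo ∩ Ben: 09:00-12:00, 14:00-20:00.
Pablo ∩ Ben ∩ Chen: 09:00-12:00, 14:00-16:00, 19:00-20:00.
The last common window of at least 60 minutes is 19:00-20:00; a 60-minute meeting can start as late as 19:00 and still end by 20:00.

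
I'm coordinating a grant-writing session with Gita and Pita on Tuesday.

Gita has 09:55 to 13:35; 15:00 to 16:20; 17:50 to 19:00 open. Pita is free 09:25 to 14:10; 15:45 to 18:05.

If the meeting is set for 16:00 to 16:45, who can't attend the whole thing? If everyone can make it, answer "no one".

Gita

Gita: not fully free for 16:00-16:45. Pita: free for 16:00-16:45.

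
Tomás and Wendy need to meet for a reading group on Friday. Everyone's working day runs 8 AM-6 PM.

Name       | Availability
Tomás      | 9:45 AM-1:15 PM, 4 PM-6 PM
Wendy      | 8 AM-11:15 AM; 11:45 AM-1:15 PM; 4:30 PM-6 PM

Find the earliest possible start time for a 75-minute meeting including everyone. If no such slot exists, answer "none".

09:45

Tomás ∩ Wendy: 09:45-11:15, 11:45-13:15, 16:30-18:00.
The first common window of at least 75 minutes is 09:45-11:15, so the earliest start is 09:45.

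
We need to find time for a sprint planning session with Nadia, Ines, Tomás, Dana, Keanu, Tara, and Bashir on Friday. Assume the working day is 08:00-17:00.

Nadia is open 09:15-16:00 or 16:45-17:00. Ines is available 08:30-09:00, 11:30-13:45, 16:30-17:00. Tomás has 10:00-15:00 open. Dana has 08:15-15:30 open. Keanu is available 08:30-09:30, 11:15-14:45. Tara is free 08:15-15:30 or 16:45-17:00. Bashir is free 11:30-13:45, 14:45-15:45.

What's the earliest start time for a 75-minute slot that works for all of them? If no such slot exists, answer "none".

Nadia ∩ Ines: 11:30-13:45, 16:45-17:00.
Nadia ∩ Ines ∩ Tomás: 11:30-13:45.
Nadia ∩ Ines ∩ Tomás ∩ Dana: 11:30-13:45.
Nadia ∩ Ines ∩ Tomás ∩ Dana ∩ Keanu: 11:30-13:45.
Nadia ∩ Ines ∩ Tomás ∩ Dana ∩ Keanu ∩ Tara: 11:30-13:45.
Nadia ∩ Ines ∩ Tomás ∩ Dana ∩ Keanu ∩ Tara ∩ Bashir: 11:30-13:45.
Those are the intersection windows.
The first common window of at least 75 minutes is 11:30-13:45, so the earliest start is 11:30.

11:30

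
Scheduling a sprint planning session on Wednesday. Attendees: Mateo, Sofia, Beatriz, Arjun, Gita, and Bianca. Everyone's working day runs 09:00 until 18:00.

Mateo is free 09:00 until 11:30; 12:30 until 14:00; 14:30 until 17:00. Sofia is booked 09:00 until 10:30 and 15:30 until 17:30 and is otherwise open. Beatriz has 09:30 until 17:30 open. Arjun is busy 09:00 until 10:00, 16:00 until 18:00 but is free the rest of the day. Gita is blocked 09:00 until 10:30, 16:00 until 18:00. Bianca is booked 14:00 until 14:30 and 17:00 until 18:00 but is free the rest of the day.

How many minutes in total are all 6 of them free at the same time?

Mateo free: 09:00-11:30, 12:30-14:00, 14:30-17:00.
Sofia free: 10:30-15:30, 17:30-18:00 (invert busy blocks within the working day).
Beatriz free: 09:30-17:30.
Arjun free: 10:00-16:00 (invert busy blocks within the working day).
Gita free: 10:30-16:00 (invert busy blocks within the working day).
Bianca free: 09:00-14:00, 14:30-17:00 (invert busy blocks within the working day).
Mateo ∩ Sofia: 10:30-11:30, 12:30-14:00, 14:30-15:30.
Mateo ∩ Sofia ∩ Beatriz: 10:30-11:30, 12:30-14:00, 14:30-15:30.
Mateo ∩ Sofia ∩ Beatriz ∩ Arjun: 10:30-11:30, 12:30-14:00, 14:30-15:30.
Mateo ∩ Sofia ∩ Beatriz ∩ Arjun ∩ Gita: 10:30-11:30, 12:30-14:00, 14:30-15:30.
Mateo ∩ Sofia ∩ Beatriz ∩ Arjun ∩ Gita ∩ Bianca: 10:30-11:30, 12:30-14:00, 14:30-15:30.
Those are the intersection windows.
Summing the common windows: 60 + 90 + 60 = 210 minutes.

210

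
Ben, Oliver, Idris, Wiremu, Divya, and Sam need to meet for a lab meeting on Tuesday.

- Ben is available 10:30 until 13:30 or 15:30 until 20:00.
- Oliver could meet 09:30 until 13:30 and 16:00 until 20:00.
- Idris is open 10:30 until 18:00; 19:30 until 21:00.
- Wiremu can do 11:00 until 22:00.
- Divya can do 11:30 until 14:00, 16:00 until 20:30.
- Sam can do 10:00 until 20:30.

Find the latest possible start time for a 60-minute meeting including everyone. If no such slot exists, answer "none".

17:00

Ben ∩ Oliver: 10:30-13:30, 16:00-20:00.
Ben ∩ Oliver ∩ Idris: 10:30-13:30, 16:00-18:00, 19:30-20:00.
Ben ∩ Oliver ∩ Idris ∩ Wiremu: 11:00-13:30, 16:00-18:00, 19:30-20:00.
Ben ∩ Oliver ∩ Idris ∩ Wiremu ∩ Divya: 11:30-13:30, 16:00-18:00, 19:30-20:00.
Ben ∩ Oliver ∩ Idris ∩ Wiremu ∩ Divya ∩ Sam: 11:30-13:30, 16:00-18:00, 19:30-20:00.
So the common availability across everyone is 11:30-13:30, 16:00-18:00, 19:30-20:00.
The last common window of at least 60 minutes is 16:00-18:00; a 60-minute meeting can start as late as 17:00 and still end by 18:00.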